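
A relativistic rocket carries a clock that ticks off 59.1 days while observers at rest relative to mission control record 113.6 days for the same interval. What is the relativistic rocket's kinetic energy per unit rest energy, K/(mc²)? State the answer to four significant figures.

0.9222

From Δt = γΔτ: γ = 113.6/59.1 = 1.92217.
Since K = (γ−1)mc², K/(mc²) = 1.92217 − 1 = 0.9222.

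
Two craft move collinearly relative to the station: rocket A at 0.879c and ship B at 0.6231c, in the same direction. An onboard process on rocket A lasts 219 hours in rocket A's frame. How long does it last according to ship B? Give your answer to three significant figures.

Speed of rocket A in ship B's frame: u = (v_A − v_B)/(1 − v_A v_B/c²) = (0.879 − 0.6231)/(1 − 0.879×0.6231) = 0.2559/0.4522951 = 0.56578; |u| = 0.56578c.
At |u| = 0.56578c, γ = (1 − 0.320107)^(−1/2) = 1.2128.
The clock on rocket A records proper time, so ship B measures Δt = γΔτ = 1.2128 × 219 = 266 hours.

266 hours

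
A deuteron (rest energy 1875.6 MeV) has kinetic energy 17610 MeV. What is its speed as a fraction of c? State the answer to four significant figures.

0.9954c

K = (γ−1)mc², so γ = 1 + 17610/1875.6 = 10.389.
Then v/c = √(1 − γ⁻²) = √(1 − 0.00926515) = √0.99073485 = 0.9954.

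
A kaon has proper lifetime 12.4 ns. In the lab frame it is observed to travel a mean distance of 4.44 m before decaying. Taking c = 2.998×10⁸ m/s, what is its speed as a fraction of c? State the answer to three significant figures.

0.767c

Lab distance = (lab lifetime)·v = γτ·βc, so βγ = d/(cτ) = 4.440/(2.998×10⁸ × 1.240×10^-8) = 1.1943.
With βγ = 1.1943: γ² = 1 + (βγ)² = 2.42635, and β = (βγ)/γ = 1.1943/1.55767 = 0.767.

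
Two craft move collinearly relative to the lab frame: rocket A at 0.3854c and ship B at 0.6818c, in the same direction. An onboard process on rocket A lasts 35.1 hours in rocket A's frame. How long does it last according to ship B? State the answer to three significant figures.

The velocity of rocket A relative to ship B is (0.3854 − 0.6818)c / (1 − 0.3854×0.6818) = −0.40204c; relative speed 0.40204c.
γ for this relative speed: γ = 1/√(1 − 0.161636) = 1.0922.
The clock on rocket A records proper time, so ship B measures Δt = γΔτ = 1.0922 × 35.1 = 38.3 hours.

38.3 hours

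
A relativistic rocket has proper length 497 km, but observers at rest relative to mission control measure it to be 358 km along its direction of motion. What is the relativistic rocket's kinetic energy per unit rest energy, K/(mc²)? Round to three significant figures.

0.388

Length contraction gives γ = L₀/L = 497/358 = 1.38827.
Since K = (γ−1)mc², K/(mc²) = 1.38827 − 1 = 0.388.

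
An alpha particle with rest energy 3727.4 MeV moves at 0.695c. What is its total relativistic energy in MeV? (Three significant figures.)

γ = 1/√(1 − β²) = 1/√(1 − 0.483025) = 1/√0.516975 = 1/0.71901 = 1.3908.
Total energy: E = γmc² = 1.3908 × 3727.4 MeV = 5180 MeV.

5180 MeV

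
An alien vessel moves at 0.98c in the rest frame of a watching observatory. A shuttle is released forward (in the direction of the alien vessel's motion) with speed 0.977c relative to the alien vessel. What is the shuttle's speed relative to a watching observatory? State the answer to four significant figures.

0.9998c

Relativistic velocity addition: u = (u' + v)/(1 + u'v/c²), with u' = 0.977c and v = 0.98c.
Numerator: 0.977 + 0.98 = 1.957. Denominator: 1 + (0.977)(0.98) = 1.95746.
u = 1.957/1.95746 = 0.99977, so the speed is 0.9998c.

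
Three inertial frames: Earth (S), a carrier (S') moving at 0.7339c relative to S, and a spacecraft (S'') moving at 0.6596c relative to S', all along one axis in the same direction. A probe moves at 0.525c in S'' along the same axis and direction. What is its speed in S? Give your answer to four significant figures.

0.9806c

Apply u = (u'+v)/(1+u'v) twice. Probe in the carrier frame: (0.525+0.6596)/(1+0.525·0.6596) = 1.1846/1.34629 = 0.8799c.
That velocity, transformed to the rest frame of Earth: (0.8799+0.7339)/(1+0.8799·0.7339) = 1.6138/1.64575861 = 0.98058c.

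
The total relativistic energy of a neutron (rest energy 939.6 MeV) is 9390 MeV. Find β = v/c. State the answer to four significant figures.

γ = E/(mc²) = 9390/939.6 = 9.9936.
β = √(1 − 1/γ²) = √(1 − 0.0100128) = √0.9899872 = 0.9950.

0.9950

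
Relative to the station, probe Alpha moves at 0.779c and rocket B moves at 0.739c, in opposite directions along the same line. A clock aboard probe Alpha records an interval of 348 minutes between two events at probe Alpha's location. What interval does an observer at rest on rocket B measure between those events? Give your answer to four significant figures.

Transform probe Alpha's velocity into rocket B's frame: (0.779 + 0.739)/(1 + 0.779·0.739) = 1.518/1.575681, so the relative speed is 0.96339c.
γ for this relative speed: γ = 1/√(1 − 0.92812) = 3.7299.
Probe Alpha's interval is proper; time dilation gives Δt_B = γΔτ = 3.7299 × 348 minutes = 1298 minutes.

1298 minutes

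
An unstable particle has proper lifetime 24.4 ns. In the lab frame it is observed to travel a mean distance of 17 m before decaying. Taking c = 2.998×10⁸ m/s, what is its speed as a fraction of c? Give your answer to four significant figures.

Let x = d/(cτ) = 17.00 m / (2.998×10⁸ m/s × 2.440×10^-8 s) = 2.324. Since d = βγcτ, x = βγ = β/√(1−β²).
Solving: β² = x²/(1+x²) = 5.40098/6.40098 = 0.843774, so β = 0.9186.

0.9186c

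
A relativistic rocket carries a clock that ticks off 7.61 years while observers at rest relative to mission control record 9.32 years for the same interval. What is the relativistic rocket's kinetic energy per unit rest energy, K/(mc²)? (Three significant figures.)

The time-dilation ratio gives γ = 9.32/7.61 = 1.2247.
K/(mc²) = γ − 1 = 1.2247 − 1 = 0.225.

0.225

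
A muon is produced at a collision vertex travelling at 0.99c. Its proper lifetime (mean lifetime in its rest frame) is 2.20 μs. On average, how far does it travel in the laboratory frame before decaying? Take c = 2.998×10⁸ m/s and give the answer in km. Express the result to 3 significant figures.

With β = 0.99, γ = 1/√(1 − 0.99²) = 1/√0.0199 = 7.0888.
Lab-frame lifetime: Δt = γτ = 7.0888 × 2.20 μs = 15.595 μs.
Distance: d = vΔt = 0.99 × 2.998×10⁸ m/s × 1.5595×10^-5 s = 4630 m = 4.63 km.

4.63 km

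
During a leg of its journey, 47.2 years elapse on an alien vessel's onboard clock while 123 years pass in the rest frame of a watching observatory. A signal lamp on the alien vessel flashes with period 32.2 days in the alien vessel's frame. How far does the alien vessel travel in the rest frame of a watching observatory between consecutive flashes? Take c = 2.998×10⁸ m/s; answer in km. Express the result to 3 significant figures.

2.01×10^12 km

From Δt = γΔτ: γ = 123/47.2 = 2.60593.
β = √(1 − 1/γ²) = 0.92344. Lab-frame period = γτ = 2.60593×32.2 days = 83.911 days. Distance = βc × γτ = 0.92344 × 2.998×10⁸ m/s × 7249910.4 s = 2.0071×10^15 m = 2.01×10^12 km.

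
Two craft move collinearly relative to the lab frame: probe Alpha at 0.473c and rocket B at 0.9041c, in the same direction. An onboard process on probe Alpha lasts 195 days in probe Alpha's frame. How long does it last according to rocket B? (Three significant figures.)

296 days

The velocity of probe Alpha relative to rocket B is (0.473 − 0.9041)c / (1 − 0.473×0.9041) = −0.7532c; relative speed 0.7532c.
At |u| = 0.7532c, γ = (1 − 0.56731)^(−1/2) = 1.5202.
Probe Alpha's interval is proper; time dilation gives Δt_B = γΔτ = 1.5202 × 195 days = 296 days.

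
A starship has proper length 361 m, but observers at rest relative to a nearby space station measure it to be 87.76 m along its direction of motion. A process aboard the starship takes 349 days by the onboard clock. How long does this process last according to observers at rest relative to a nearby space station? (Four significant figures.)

γ = L₀/L = 361/87.76 = 4.11349.
The same γ dilates the second interval: 4.11349 × 349 days = 1436 days.

1436 days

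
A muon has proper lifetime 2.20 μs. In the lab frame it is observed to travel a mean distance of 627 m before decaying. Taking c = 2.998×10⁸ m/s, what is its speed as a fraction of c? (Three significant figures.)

d = βγcτ ⇒ βγ = d/(cτ) = 627.0 m / (659.56 m) = 0.95063.
β = (βγ)/√(1+(βγ)²) = 0.95063/√1.903697 = 0.689.

0.689c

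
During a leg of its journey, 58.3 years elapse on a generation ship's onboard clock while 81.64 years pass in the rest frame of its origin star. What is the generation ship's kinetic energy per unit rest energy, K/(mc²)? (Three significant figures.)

γ = Δt/Δτ = 81.64/58.3 = 1.40034.
K/(mc²) = γ − 1 = 1.40034 − 1 = 0.400.

0.400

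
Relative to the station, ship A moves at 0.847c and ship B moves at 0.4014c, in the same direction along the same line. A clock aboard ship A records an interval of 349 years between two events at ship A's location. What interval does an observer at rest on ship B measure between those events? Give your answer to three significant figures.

473 years

Speed of ship A in ship B's frame: u = (v_A − v_B)/(1 − v_A v_B/c²) = (0.847 − 0.4014)/(1 − 0.847×0.4014) = 0.4456/0.6600142 = 0.67514; |u| = 0.67514c.
At |u| = 0.67514c, γ = (1 − 0.455814)^(−1/2) = 1.3556.
Ship A's interval is proper; time dilation gives Δt_B = γΔτ = 1.3556 × 349 years = 473 years.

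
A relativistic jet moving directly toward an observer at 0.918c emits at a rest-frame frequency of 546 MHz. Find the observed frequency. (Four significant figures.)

2641 MHz

Relativistic Doppler (source moving toward): f_obs = f_src · √((1+β)/(1−β)).
With β = 0.918: factor = √(1.918/0.082) = 4.8363.
f_obs = 546 × 4.8363 = 2641 MHz.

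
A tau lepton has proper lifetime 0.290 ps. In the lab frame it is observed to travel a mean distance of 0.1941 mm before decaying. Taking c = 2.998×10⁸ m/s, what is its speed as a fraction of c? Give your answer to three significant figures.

0.913c

Let x = d/(cτ) = 1.941×10^-4 m / (2.998×10⁸ m/s × 2.900×10^-13 s) = 2.2325. Since d = βγcτ, x = βγ = β/√(1−β²).
Solving: β² = x²/(1+x²) = 4.98406/5.98406 = 0.832889, so β = 0.913.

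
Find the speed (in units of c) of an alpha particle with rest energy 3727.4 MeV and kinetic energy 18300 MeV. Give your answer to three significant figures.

0.986c

K = (γ−1)mc², so γ = 1 + 18300/3727.4 = 5.9096.
Then v/c = √(1 − γ⁻²) = √(1 − 0.0286341) = √0.9713659 = 0.986.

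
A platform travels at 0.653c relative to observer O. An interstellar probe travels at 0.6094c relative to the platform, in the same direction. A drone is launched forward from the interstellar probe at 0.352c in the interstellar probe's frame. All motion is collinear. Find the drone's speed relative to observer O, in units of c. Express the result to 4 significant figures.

First combine the drone and interstellar probe (S''→S'): u₁ = (0.352 + 0.6094)/(1 + 0.352×0.6094) = 0.9614/1.2145088 = 0.7916.
Then combine with the platform (S'→S): u = (0.7916 + 0.653)/(1 + 0.7916×0.653) = 1.4446/1.5169148 = 0.95233.

0.9523c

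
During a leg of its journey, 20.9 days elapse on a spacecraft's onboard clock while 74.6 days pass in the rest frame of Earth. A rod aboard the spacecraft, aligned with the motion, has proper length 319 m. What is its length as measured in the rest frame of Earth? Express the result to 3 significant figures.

γ = Δt/Δτ = 74.6/20.9 = 3.56938.
The rod contracts by the same γ: 319 m / 3.56938 = 89.4 m.

89.4 m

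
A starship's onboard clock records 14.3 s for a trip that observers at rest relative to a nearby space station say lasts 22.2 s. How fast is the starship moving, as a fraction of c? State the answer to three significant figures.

γ = Δt/Δτ = 22.2/14.3 = 1.5524.
β = √(1 − 1/γ²) = √(1 − 0.414947) = √0.585053 = 0.765.

0.765c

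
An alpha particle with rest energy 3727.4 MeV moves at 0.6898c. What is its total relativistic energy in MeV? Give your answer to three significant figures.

5150 MeV

γ = 1/√(1 − β²) = 1/√(1 − 0.47582404) = 1/√0.52417596 = 1/0.724 = 1.3812.
Total energy: E = γmc² = 1.3812 × 3727.4 MeV = 5150 MeV.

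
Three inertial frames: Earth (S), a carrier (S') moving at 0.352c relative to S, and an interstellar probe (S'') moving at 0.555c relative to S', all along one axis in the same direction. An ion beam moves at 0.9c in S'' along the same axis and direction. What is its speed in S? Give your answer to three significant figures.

First combine the ion beam and interstellar probe (S''→S'): u₁ = (0.9 + 0.555)/(1 + 0.9×0.555) = 1.455/1.4995 = 0.97032.
Then combine with the carrier (S'→S): u = (0.97032 + 0.352)/(1 + 0.97032×0.352) = 1.32232/1.34155264 = 0.98566.

0.986c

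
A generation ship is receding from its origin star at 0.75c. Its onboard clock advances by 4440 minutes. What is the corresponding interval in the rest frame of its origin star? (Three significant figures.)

β² = 0.5625, so γ = 1/√0.4375 = 1.5119.
Time dilation: Δt = γ·Δτ = 1.5119 × 4440 = 6710 minutes.

6710 minutes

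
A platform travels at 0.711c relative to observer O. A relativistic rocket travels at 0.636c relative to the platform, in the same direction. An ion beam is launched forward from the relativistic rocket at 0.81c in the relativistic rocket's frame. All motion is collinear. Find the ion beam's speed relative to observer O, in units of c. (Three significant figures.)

Compose velocities in two stages. Stage 1 (into S'): u₁ = (0.81+0.636)/(1+0.81×0.636) = 0.95435.
Stage 2 (into S): u = (0.95435+0.711)/(1+0.95435×0.711) = 0.99214, so the speed is 0.992c.

0.992c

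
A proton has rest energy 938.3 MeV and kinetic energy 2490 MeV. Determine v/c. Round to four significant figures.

K = (γ−1)mc², so γ = 1 + 2490/938.3 = 3.6537.
Then v/c = √(1 − γ⁻²) = √(1 − 0.074909) = √0.925091 = 0.9618.

0.9618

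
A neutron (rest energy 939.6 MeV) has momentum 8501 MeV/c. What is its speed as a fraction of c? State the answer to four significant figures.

βγ = pc/(mc²) = 8501/939.6 = 9.0475.
Since γ² = 1 + (βγ)² = 82.8573, γ = √82.8573 = 9.1026, and β = (βγ)/γ = 9.0475/9.1026 = 0.9939.

0.9939c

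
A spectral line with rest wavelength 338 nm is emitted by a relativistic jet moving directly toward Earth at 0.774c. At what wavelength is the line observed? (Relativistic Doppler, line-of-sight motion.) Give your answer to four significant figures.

Relativistic Doppler for wavelength: λ_obs = λ_src · √((1−β)/(1+β)).
With β = 0.774: factor = √(0.226/1.774) = 0.35693.
λ_obs = 338 × 0.35693 = 120.6 nm.

120.6 nm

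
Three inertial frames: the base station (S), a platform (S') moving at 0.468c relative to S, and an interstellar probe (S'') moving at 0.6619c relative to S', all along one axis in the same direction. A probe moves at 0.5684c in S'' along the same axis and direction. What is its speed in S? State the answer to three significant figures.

First combine the probe and interstellar probe (S''→S'): u₁ = (0.5684 + 0.6619)/(1 + 0.5684×0.6619) = 1.2303/1.37622396 = 0.89397.
Then combine with the platform (S'→S): u = (0.89397 + 0.468)/(1 + 0.89397×0.468) = 1.36197/1.41837796 = 0.96023.

0.960c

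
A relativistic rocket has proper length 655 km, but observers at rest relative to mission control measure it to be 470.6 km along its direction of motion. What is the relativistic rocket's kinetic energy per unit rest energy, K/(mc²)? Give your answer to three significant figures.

0.392

From L = L₀/γ: γ = 655/470.6 = 1.39184.
K/(mc²) = γ − 1 = 1.39184 − 1 = 0.392.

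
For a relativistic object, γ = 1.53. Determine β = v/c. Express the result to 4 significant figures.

0.7568

β = √(1 − 1/γ²) = √(1 − 1/2.3409) = √0.572814 = 0.7568.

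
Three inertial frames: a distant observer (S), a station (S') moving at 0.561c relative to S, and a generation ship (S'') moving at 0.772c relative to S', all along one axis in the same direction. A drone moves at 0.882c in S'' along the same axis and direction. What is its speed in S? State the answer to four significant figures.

0.9955c

First combine the drone and generation ship (S''→S'): u₁ = (0.882 + 0.772)/(1 + 0.882×0.772) = 1.654/1.680904 = 0.98399.
Then combine with the station (S'→S): u = (0.98399 + 0.561)/(1 + 0.98399×0.561) = 1.54499/1.55201839 = 0.99547.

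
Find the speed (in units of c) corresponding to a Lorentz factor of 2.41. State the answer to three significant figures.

0.910c

β = √(1 − 1/γ²) = √(1 − 1/5.8081) = √0.827827 = 0.910.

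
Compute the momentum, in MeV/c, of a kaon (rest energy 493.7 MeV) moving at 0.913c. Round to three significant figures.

1100 MeV/c

Lorentz factor: γ = (1 − 0.833569)^(−1/2) = 2.4512.
Momentum: p = γβ·mc = 2.4512 × 0.913 × 493.7 MeV/c = 1100 MeV/c.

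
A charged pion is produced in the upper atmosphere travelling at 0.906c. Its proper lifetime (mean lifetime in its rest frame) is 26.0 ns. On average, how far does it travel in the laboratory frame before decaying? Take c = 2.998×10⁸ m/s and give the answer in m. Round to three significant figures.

16.7 m

β² = 0.820836, so γ = 1/√0.179164 = 2.3625.
Lab-frame lifetime: Δt = γτ = 2.3625 × 26.0 ns = 61.425 ns.
Distance: d = vΔt = 0.906 × 2.998×10⁸ m/s × 6.1425×10^-8 s = 16.7 m.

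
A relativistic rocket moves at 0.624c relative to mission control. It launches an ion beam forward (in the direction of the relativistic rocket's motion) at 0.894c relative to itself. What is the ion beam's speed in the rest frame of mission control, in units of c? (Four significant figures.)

Relativistic velocity addition: u = (u' + v)/(1 + u'v/c²), with u' = 0.894c and v = 0.624c.
Numerator: 0.894 + 0.624 = 1.518. Denominator: 1 + (0.894)(0.624) = 1.557856.
u = 1.518/1.557856 = 0.97442, so the speed is 0.9744c.

0.9744c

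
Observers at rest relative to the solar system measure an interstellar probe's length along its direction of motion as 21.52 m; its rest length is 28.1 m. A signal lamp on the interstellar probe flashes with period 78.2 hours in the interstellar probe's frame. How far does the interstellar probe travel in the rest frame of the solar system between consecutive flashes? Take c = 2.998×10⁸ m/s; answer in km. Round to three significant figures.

Length contraction gives γ = L₀/L = 28.1/21.52 = 1.30576.
β = √(1 − 1/γ²) = 0.64303. Lab-frame period = γτ = 1.30576×78.2 hours = 102.11 hours. Distance = βc × γτ = 0.64303 × 2.998×10⁸ m/s × 367596 s = 7.0865×10^13 m = 7.09×10^10 km.

7.09×10^10 km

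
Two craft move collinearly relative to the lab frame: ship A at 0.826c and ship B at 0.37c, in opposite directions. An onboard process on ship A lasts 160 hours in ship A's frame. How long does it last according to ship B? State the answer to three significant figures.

The velocity of ship A relative to ship B is (0.826 + 0.37)c / (1 + 0.826×0.37) = 0.91604c; relative speed 0.91604c.
At |u| = 0.91604c, γ = (1 − 0.839129)^(−1/2) = 2.4932.
Ship A's interval is proper; time dilation gives Δt_B = γΔτ = 2.4932 × 160 hours = 399 hours.

399 hours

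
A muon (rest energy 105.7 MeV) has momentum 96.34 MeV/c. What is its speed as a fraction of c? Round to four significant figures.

βγ = pc/(mc²) = 96.34/105.7 = 0.91145.
Since γ² = 1 + (βγ)² = 1.830741, γ = √1.830741 = 1.35305, and β = (βγ)/γ = 0.91145/1.35305 = 0.6736.

0.6736c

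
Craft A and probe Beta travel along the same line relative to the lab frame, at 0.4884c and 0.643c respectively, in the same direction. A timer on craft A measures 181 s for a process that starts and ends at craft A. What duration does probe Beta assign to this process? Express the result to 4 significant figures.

The velocity of craft A relative to probe Beta is (0.4884 − 0.643)c / (1 − 0.4884×0.643) = −0.22538c; relative speed 0.22538c.
γ for this relative speed: γ = 1/√(1 − 0.0507961) = 1.0264.
The clock on craft A records proper time, so probe Beta measures Δt = γΔτ = 1.0264 × 181 = 185.8 s.

185.8 s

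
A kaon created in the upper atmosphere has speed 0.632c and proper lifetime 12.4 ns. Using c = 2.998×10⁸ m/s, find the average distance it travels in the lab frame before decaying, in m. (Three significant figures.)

β² = 0.399424, so γ = 1/√0.600576 = 1.2904.
Lab-frame lifetime: Δt = γτ = 1.2904 × 12.4 ns = 16.001 ns.
Distance: d = vΔt = 0.632 × 2.998×10⁸ m/s × 1.6001×10^-8 s = 3.03 m.

3.03 m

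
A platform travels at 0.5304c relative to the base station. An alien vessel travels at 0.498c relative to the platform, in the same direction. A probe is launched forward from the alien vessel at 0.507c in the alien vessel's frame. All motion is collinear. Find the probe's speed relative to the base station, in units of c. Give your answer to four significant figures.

0.9349c

Compose velocities in two stages. Stage 1 (into S'): u₁ = (0.507+0.498)/(1+0.507×0.498) = 0.8024.
Stage 2 (into S): u = (0.8024+0.5304)/(1+0.8024×0.5304) = 0.93491, so the speed is 0.9349c.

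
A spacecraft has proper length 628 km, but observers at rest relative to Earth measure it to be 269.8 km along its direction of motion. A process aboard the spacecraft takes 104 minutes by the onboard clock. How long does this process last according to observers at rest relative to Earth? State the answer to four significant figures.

242.1 minutes

From L = L₀/γ: γ = 628/269.8 = 2.32765.
Δt = γΔτ = 2.32765 × 104 = 242.1 minutes.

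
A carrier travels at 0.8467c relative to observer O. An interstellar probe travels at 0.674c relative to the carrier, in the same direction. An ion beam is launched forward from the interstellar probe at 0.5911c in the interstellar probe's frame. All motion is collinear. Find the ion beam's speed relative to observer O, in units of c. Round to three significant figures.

0.992c

Compose velocities in two stages. Stage 1 (into S'): u₁ = (0.5911+0.674)/(1+0.5911×0.674) = 0.90468.
Stage 2 (into S): u = (0.90468+0.8467)/(1+0.90468×0.8467) = 0.99173, so the speed is 0.992c.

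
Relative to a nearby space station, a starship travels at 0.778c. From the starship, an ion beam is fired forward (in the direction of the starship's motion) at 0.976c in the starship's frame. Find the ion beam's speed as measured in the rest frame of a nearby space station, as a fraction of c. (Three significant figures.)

In units of c, u = (u' + v)/(1 + u'v) with u' = 0.976 and v = 0.778.
Numerator: 0.976 + 0.778 = 1.754. Denominator: 1 + (0.976)(0.778) = 1.759328.
u = 1.754/1.759328 = 0.99697, so the speed is 0.997c.

0.997c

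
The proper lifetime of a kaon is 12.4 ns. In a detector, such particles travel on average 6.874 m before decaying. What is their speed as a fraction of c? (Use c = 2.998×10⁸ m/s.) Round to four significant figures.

d = βγcτ ⇒ βγ = d/(cτ) = 6.874 m / (3.71752 m) = 1.8491.
β = (βγ)/√(1+(βγ)²) = 1.8491/√4.41917 = 0.8796.

0.8796c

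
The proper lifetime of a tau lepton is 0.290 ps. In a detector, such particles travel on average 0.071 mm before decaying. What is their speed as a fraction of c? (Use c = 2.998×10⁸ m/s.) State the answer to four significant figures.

0.6325c

Lab distance = (lab lifetime)·v = γτ·βc, so βγ = d/(cτ) = 7.100×10^-5/(2.998×10⁸ × 2.900×10^-13) = 0.81664.
With βγ = 0.81664: γ² = 1 + (βγ)² = 1.666901, and β = (βγ)/γ = 0.81664/1.29109 = 0.6325.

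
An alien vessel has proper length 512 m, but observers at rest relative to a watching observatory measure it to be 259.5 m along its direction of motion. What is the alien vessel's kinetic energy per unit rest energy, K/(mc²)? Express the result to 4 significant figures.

0.9730

γ = L₀/L = 512/259.5 = 1.97303.
K/(mc²) = γ − 1 = 1.97303 − 1 = 0.9730.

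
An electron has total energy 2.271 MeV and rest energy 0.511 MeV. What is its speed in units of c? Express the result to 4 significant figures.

0.9744c

γ = E/(mc²) = 2.271/0.511 = 4.4442.
β = √(1 − 1/γ²) = √(1 − 0.0506306) = √0.9493694 = 0.9744.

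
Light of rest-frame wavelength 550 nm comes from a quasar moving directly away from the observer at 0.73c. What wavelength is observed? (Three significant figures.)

1390 nm

Relativistic Doppler for wavelength: λ_obs = λ_src · √((1+β)/(1−β)).
With β = 0.73: factor = √(1.73/0.27) = 2.5313.
λ_obs = 550 × 2.5313 = 1390 nm.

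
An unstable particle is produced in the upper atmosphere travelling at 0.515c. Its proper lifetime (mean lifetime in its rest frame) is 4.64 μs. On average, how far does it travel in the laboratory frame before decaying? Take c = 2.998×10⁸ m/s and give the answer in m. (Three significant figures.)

836 m

Lorentz factor: γ = (1 − 0.265225)^(−1/2) = 1.1666.
Lab-frame lifetime: Δt = γτ = 1.1666 × 4.64 μs = 5.413 μs.
Distance: d = vΔt = 0.515 × 2.998×10⁸ m/s × 5.4130×10^-6 s = 836 m.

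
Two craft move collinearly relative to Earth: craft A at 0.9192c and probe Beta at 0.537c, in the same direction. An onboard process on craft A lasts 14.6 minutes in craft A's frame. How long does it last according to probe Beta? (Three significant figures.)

22.3 minutes

The velocity of craft A relative to probe Beta is (0.9192 − 0.537)c / (1 − 0.9192×0.537) = 0.75475c; relative speed 0.75475c.
γ for this relative speed: γ = 1/√(1 − 0.569648) = 1.5244.
The clock on craft A records proper time, so probe Beta measures Δt = γΔτ = 1.5244 × 14.6 = 22.3 minutes.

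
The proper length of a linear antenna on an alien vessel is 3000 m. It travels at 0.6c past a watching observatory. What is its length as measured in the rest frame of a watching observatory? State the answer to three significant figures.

γ = 1/√(1 − β²) = 1/√(1 − 0.36) = 1/√0.64 = 1/0.8 = 1.25.
Along the direction of motion the measured length is L₀/γ = 3000/1.25 = 2400 m.

2400 m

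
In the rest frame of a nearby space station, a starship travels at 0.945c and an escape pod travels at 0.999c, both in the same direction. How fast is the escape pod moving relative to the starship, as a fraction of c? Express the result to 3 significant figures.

Transform to the starship's frame: u' = (u − v)/(1 − uv/c²).
u' = (0.999 − 0.945)/(1 − 0.999×0.945) = 0.054/0.055945 = 0.96523.
Speed in the starship's frame: 0.965c (in the same direction).

0.965c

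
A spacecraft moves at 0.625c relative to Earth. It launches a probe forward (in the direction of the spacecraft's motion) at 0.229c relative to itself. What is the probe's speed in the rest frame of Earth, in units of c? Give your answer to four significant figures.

0.7471c

In units of c, u = (u' + v)/(1 + u'v) with u' = 0.229 and v = 0.625.
Numerator: 0.229 + 0.625 = 0.854. Denominator: 1 + (0.229)(0.625) = 1.143125.
u = 0.854/1.143125 = 0.74707, so the speed is 0.7471c.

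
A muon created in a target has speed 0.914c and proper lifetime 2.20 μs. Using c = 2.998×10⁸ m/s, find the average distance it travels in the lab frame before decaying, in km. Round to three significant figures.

1.49 km

γ = 1/√(1 − β²) = 1/√(1 − 0.835396) = 1/√0.164604 = 1/0.405714 = 2.4648.
Lab-frame lifetime: Δt = γτ = 2.4648 × 2.20 μs = 5.4226 μs.
Distance: d = vΔt = 0.914 × 2.998×10⁸ m/s × 5.4226×10^-6 s = 1490 m = 1.49 km.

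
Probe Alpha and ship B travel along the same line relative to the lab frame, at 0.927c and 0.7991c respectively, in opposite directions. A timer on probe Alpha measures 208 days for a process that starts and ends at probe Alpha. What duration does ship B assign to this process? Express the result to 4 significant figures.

1606 days

Speed of probe Alpha in ship B's frame: u = (v_A + v_B)/(1 + v_A v_B/c²) = (0.927 + 0.7991)/(1 + 0.927×0.7991) = 1.7261/1.7407657 = 0.99158; |u| = 0.99158c.
At |u| = 0.99158c, γ = (1 − 0.983231)^(−1/2) = 7.7223.
Probe Alpha's interval is proper; time dilation gives Δt_B = γΔτ = 7.7223 × 208 days = 1606 days.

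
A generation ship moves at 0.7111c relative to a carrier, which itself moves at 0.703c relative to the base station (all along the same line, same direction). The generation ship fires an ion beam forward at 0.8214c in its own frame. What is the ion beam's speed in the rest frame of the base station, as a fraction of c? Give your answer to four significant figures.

Apply u = (u'+v)/(1+u'v) twice. Ion beam in the carrier frame: (0.8214+0.7111)/(1+0.8214·0.7111) = 1.5325/1.58409754 = 0.96743c.
That velocity, transformed to the rest frame of the base station: (0.96743+0.703)/(1+0.96743·0.703) = 1.67043/1.68010329 = 0.99424c.

0.9942c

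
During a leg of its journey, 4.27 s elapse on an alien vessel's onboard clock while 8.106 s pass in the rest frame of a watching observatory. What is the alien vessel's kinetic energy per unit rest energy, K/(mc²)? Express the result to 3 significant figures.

From Δt = γΔτ: γ = 8.106/4.27 = 1.89836.
Since K = (γ−1)mc², K/(mc²) = 1.89836 − 1 = 0.898.

0.898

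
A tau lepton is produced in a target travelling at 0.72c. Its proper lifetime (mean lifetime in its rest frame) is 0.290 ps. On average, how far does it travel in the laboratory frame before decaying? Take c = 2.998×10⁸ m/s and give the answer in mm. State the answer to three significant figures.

0.0902 mm

With β = 0.72, γ = 1/√(1 − 0.72²) = 1/√0.4816 = 1.441.
Lab-frame lifetime: Δt = γτ = 1.441 × 0.290 ps = 0.41789 ps.
Distance: d = vΔt = 0.72 × 2.998×10⁸ m/s × 4.1789×10^-13 s = 9.02×10^-5 m = 0.0902 mm.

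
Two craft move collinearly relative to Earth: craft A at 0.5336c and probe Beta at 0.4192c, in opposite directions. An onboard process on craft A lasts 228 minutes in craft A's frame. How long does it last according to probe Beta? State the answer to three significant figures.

363 minutes

Speed of craft A in probe Beta's frame: u = (v_A + v_B)/(1 + v_A v_B/c²) = (0.5336 + 0.4192)/(1 + 0.5336×0.4192) = 0.9528/1.22368512 = 0.77863; |u| = 0.77863c.
At |u| = 0.77863c, γ = (1 − 0.606265)^(−1/2) = 1.5937.
The clock on craft A records proper time, so probe Beta measures Δt = γΔτ = 1.5937 × 228 = 363 minutes.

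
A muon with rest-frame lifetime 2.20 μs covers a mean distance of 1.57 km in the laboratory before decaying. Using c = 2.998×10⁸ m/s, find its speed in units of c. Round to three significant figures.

Lab distance = (lab lifetime)·v = γτ·βc, so βγ = d/(cτ) = 1570/(2.998×10⁸ × 2.200×10^-6) = 2.3804.
With βγ = 2.3804: γ² = 1 + (βγ)² = 6.6663, and β = (βγ)/γ = 2.3804/2.58192 = 0.922.

0.922c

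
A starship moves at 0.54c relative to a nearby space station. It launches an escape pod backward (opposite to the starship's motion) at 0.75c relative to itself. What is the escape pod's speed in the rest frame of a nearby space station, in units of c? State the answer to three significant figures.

0.353c

Relativistic velocity addition: u = (u' + v)/(1 + u'v/c²), with u' = −0.75c and v = 0.54c.
Numerator: −0.75 + 0.54 = −0.21. Denominator: 1 + (−0.75)(0.54) = 0.595.
u = −0.21/0.595 = −0.35294, so the speed is 0.353c.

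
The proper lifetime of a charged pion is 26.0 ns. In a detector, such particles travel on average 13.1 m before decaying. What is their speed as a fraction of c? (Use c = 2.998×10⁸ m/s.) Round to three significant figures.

0.859c

d = βγcτ ⇒ βγ = d/(cτ) = 13.10 m / (7.7948 m) = 1.6806.
β = (βγ)/√(1+(βγ)²) = 1.6806/√3.82442 = 0.859.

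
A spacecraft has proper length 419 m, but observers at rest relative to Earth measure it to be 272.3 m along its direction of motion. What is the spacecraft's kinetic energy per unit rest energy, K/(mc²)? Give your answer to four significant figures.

0.5387

γ = L₀/L = 419/272.3 = 1.53874.
Since K = (γ−1)mc², K/(mc²) = 1.53874 − 1 = 0.5387.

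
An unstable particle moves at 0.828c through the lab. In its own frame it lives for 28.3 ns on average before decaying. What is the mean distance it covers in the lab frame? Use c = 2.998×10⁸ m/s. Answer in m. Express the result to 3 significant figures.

12.5 m

β² = 0.685584, so γ = 1/√0.314416 = 1.7834.
Lab-frame lifetime: Δt = γτ = 1.7834 × 28.3 ns = 50.47 ns.
Distance: d = vΔt = 0.828 × 2.998×10⁸ m/s × 5.0470×10^-8 s = 12.5 m.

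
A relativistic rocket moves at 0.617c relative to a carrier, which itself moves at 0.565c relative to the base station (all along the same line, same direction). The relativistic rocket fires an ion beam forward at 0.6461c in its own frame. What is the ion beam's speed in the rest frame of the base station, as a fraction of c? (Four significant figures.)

Compose velocities in two stages. Stage 1 (into S'): u₁ = (0.6461+0.617)/(1+0.6461×0.617) = 0.90309.
Stage 2 (into S): u = (0.90309+0.565)/(1+0.90309×0.565) = 0.97209, so the speed is 0.9721c.

0.9721c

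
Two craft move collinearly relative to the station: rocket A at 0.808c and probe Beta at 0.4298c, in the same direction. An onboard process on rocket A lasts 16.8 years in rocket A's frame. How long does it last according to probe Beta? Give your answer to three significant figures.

20.6 years

Transform rocket A's velocity into probe Beta's frame: (0.808 − 0.4298)/(1 − 0.808·0.4298) = 0.3782/0.6527216, so the relative speed is 0.57942c.
γ for this relative speed: γ = 1/√(1 − 0.335728) = 1.227.
The clock on rocket A records proper time, so probe Beta measures Δt = γΔτ = 1.227 × 16.8 = 20.6 years.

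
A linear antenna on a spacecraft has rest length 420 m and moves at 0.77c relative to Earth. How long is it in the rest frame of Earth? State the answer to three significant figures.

With β = 0.77, γ = 1/√(1 − 0.77²) = 1/√0.4071 = 1.5673.
Length contraction: L = L₀/γ = 420/1.5673 = 268 m.

268 m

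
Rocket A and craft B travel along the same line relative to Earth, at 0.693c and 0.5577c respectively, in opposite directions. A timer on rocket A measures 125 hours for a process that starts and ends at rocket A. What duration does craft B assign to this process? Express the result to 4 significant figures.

289.6 hours

Transform rocket A's velocity into craft B's frame: (0.693 + 0.5577)/(1 + 0.693·0.5577) = 1.2507/1.3864861, so the relative speed is 0.90206c.
At |u| = 0.90206c, γ = (1 − 0.813712)^(−1/2) = 2.3169.
Rocket A's interval is proper; time dilation gives Δt_B = γΔτ = 2.3169 × 125 hours = 289.6 hours.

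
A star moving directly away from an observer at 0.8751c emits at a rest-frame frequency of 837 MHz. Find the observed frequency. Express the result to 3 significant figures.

Relativistic Doppler (source moving away): f_obs = f_src · √((1−β)/(1+β)).
With β = 0.8751: factor = √(0.1249/1.8751) = 0.25809.
f_obs = 837 × 0.25809 = 216 MHz.

216 MHz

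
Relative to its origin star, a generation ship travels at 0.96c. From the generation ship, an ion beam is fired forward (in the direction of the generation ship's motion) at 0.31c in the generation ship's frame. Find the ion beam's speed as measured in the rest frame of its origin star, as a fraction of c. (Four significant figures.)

Relativistic velocity addition: u = (u' + v)/(1 + u'v/c²), with u' = 0.31c and v = 0.96c.
Numerator: 0.31 + 0.96 = 1.27. Denominator: 1 + (0.31)(0.96) = 1.2976.
u = 1.27/1.2976 = 0.97873, so the speed is 0.9787c.

0.9787c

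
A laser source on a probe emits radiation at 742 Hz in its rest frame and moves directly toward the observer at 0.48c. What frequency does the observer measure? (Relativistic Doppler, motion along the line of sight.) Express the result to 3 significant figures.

1250 Hz

Relativistic Doppler (source moving toward): f_obs = f_src · √((1+β)/(1−β)).
With β = 0.48: factor = √(1.48/0.52) = 1.6871.
f_obs = 742 × 1.6871 = 1250 Hz.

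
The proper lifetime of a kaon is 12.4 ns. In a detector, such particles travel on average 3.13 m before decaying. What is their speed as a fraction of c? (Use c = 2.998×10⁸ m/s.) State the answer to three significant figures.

Lab distance = (lab lifetime)·v = γτ·βc, so βγ = d/(cτ) = 3.130/(2.998×10⁸ × 1.240×10^-8) = 0.84196.
With βγ = 0.84196: γ² = 1 + (βγ)² = 1.708897, and β = (βγ)/γ = 0.84196/1.30725 = 0.644.

0.644c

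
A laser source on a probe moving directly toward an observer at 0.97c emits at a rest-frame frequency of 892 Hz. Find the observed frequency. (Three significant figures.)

7230 Hz

Relativistic Doppler (source moving toward): f_obs = f_src · √((1+β)/(1−β)).
With β = 0.97: factor = √(1.97/0.03) = 8.1035.
f_obs = 892 × 8.1035 = 7230 Hz.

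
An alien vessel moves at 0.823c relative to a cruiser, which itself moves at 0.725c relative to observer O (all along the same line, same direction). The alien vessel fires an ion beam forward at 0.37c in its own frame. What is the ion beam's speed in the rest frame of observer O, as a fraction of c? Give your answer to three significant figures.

0.986c

Apply u = (u'+v)/(1+u'v) twice. Ion beam in the cruiser frame: (0.37+0.823)/(1+0.37·0.823) = 1.193/1.30451 = 0.91452c.
That velocity, transformed to the rest frame of observer O: (0.91452+0.725)/(1+0.91452·0.725) = 1.63952/1.663027 = 0.98586c.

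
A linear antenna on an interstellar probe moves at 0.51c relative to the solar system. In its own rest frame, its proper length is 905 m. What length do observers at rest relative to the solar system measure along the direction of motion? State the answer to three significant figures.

778 m

β² = 0.2601, so γ = 1/√0.7399 = 1.1626.
Length contraction: L = L₀/γ = 905/1.1626 = 778 m.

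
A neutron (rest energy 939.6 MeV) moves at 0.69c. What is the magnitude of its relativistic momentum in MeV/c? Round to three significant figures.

γ = 1/√(1 − β²) = 1/√(1 − 0.4761) = 1/√0.5239 = 1/0.723809 = 1.3816.
Momentum: p = γβ·mc = 1.3816 × 0.69 × 939.6 MeV/c = 896 MeV/c.

896 MeV/c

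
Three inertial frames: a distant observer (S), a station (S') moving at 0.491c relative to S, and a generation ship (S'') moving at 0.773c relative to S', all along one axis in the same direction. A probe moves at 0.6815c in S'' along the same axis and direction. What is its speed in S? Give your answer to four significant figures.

0.9836c

Apply u = (u'+v)/(1+u'v) twice. Probe in the station frame: (0.6815+0.773)/(1+0.6815·0.773) = 1.4545/1.5267995 = 0.95265c.
That velocity, transformed to the rest frame of a distant observer: (0.95265+0.491)/(1+0.95265·0.491) = 1.44365/1.46775115 = 0.98358c.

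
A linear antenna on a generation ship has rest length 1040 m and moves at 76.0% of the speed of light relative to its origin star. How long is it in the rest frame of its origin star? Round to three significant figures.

676 m

β² = 0.5776, so γ = 1/√0.4224 = 1.5386.
Along the direction of motion the measured length is L₀/γ = 1040/1.5386 = 676 m.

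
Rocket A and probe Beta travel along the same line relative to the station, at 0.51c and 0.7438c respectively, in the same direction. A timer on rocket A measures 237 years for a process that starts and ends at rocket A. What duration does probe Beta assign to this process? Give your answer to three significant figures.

256 years

Transform rocket A's velocity into probe Beta's frame: (0.51 − 0.7438)/(1 − 0.51·0.7438) = −0.2338/0.620662, so the relative speed is 0.37669c.
At |u| = 0.37669c, γ = (1 − 0.141895)^(−1/2) = 1.0795.
Rocket A's interval is proper; time dilation gives Δt_B = γΔτ = 1.0795 × 237 years = 256 years.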